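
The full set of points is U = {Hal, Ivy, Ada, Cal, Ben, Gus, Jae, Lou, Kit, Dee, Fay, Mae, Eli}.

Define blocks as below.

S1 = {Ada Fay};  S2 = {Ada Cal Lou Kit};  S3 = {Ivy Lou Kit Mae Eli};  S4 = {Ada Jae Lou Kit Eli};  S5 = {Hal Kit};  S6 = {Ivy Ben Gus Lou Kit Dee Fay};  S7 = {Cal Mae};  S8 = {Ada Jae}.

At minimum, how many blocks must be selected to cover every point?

S4 and S5 and S6 and S7 together: S4 ∪ S5 ∪ S6 ∪ S7 = {Hal, Ivy, Ada, Cal, Ben, Gus, Jae, Lou, Kit, Dee, Fay, Mae, Eli} — every point is covered.
No 3 of the 8 blocks cover everything (all 56 combinations miss at least one point), so 4 is optimal.

4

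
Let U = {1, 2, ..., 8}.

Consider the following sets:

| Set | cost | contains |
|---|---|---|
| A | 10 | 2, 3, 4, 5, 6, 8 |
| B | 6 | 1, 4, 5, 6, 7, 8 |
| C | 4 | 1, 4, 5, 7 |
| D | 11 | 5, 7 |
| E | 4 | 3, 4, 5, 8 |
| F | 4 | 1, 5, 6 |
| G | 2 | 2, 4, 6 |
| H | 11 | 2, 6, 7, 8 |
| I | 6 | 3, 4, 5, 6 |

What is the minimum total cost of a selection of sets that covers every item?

10

C, E, G together cover every item (C ∪ E ∪ G = {1, 2, 3, 4, 5, 6, 7, 8}); total cost 4 + 4 + 2 = 10.
No covering selection has total cost below 10.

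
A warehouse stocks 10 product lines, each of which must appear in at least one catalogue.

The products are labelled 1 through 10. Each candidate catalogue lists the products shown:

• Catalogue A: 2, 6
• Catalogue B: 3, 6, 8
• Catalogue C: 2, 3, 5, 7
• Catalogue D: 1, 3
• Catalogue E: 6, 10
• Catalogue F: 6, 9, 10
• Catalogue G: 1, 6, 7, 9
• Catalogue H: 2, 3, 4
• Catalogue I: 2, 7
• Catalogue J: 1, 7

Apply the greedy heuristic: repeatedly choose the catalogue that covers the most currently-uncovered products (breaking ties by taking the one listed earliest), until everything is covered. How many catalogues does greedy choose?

Greedy: pick C (covers 4 new) → pick F (covers 3 new) → pick B (covers 1 new) → pick D (covers 1 new) → pick H (covers 1 new). Total picks: 5.

5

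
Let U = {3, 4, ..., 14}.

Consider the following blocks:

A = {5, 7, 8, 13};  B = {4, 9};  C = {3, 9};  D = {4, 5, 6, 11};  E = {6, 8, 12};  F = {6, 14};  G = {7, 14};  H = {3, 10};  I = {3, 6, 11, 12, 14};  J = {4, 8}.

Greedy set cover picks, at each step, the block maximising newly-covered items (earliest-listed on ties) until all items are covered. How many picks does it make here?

Greedy: pick I (covers 5 new) → pick A (covers 4 new) → pick B (covers 2 new) → pick H (covers 1 new). Total picks: 4.

4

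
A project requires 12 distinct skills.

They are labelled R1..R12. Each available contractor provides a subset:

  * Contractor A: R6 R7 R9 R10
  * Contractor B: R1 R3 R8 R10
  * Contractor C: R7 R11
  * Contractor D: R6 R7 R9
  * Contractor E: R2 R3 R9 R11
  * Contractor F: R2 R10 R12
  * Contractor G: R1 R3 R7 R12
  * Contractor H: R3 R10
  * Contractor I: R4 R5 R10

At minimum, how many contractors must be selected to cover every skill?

B and D and E and F and I together: B ∪ D ∪ E ∪ F ∪ I = {R1, R2, R3, R4, R5, R6, R7, R8, R9, R10, R11, R12} — every skill is covered.
No 4 of the 9 contractors cover everything (all 126 combinations miss at least one skill), so 5 is optimal.

5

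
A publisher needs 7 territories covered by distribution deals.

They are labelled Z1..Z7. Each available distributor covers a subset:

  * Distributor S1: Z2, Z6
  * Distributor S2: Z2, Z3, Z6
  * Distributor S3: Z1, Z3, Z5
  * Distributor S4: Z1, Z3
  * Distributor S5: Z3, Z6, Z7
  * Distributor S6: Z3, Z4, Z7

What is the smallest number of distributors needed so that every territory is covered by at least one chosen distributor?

S2 and S3 and S6 together: S2 ∪ S3 ∪ S6 = {Z1, Z2, Z3, Z4, Z5, Z6, Z7} — every territory is covered.
Each distributor has at most 3 territories, and 2·3 = 6 < 7 — so at least 3 distributors are needed, and 3 is optimal.

3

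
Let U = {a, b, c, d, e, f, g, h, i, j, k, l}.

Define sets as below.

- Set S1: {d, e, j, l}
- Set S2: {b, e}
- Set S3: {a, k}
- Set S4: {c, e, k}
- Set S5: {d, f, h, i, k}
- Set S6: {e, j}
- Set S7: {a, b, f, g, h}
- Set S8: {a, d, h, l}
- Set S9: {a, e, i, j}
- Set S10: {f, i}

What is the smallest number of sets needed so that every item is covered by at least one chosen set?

4

S1, S4, S5, and S7 cover everything between them: the union {a, b, c, d, e, f, g, h, i, j, k, l} is all of U.
No 3 of the 10 sets cover everything (all 120 combinations miss at least one item), so 4 is optimal.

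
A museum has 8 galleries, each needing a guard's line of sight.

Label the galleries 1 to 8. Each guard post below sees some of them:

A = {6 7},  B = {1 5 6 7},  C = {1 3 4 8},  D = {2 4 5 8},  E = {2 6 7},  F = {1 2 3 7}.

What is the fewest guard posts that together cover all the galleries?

3

Take {D, E, F}. Their union is {1, 2, 3, 4, 5, 6, 7, 8}, which is all 8 galleries.
No 2 of the 6 guard posts cover everything (all 15 combinations miss at least one gallery), so 3 is optimal.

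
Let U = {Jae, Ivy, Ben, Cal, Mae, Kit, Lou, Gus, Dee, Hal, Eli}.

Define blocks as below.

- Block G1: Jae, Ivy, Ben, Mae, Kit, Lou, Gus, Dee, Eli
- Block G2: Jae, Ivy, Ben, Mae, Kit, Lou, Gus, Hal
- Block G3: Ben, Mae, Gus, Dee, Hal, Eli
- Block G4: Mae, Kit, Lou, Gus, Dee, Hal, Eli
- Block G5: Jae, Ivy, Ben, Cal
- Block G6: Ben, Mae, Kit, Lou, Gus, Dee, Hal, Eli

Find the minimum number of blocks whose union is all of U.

2

G5 and G6 together: G5 ∪ G6 = {Jae, Ivy, Ben, Cal, Mae, Kit, Lou, Gus, Dee, Hal, Eli} — every element is covered.
No single block has all 11 elements (the largest, G1, has 9), so 2 is optimal.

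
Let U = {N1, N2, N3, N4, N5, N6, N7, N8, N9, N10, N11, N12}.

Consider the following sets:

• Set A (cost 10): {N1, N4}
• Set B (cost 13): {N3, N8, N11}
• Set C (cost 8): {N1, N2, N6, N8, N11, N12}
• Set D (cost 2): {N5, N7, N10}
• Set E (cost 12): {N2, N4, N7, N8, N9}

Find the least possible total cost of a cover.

B, C, D, E together cover every item (B ∪ C ∪ D ∪ E = {N1, N2, N3, N4, N5, N6, N7, N8, N9, N10, N11, N12}); total cost 13 + 8 + 2 + 12 = 35.
No covering selection has total cost below 35.

35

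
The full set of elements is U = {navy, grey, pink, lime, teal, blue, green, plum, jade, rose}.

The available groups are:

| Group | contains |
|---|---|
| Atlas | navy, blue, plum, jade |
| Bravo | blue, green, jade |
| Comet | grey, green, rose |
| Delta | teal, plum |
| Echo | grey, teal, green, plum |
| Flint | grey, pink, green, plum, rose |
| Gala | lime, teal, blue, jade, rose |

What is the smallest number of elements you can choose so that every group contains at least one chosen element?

3

The 3 elements {teal, blue, rose} hit every group.
No choice of 2 elements meets every group, so 3 is the minimum.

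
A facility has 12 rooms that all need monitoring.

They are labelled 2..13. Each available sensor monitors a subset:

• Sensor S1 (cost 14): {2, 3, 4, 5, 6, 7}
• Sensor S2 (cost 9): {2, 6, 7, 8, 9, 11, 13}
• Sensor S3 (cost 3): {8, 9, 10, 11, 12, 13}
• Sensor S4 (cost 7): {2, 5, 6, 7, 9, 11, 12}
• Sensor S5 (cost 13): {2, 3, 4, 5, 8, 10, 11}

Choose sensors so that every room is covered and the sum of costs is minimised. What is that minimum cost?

S1, S3 together cover every room (S1 ∪ S3 = {2, 3, 4, 5, 6, 7, 8, 9, 10, 11, 12, 13}); total cost 14 + 3 = 17.
The greedy pick S3, S4, S5 costs 23; no covering selection beats 17.

17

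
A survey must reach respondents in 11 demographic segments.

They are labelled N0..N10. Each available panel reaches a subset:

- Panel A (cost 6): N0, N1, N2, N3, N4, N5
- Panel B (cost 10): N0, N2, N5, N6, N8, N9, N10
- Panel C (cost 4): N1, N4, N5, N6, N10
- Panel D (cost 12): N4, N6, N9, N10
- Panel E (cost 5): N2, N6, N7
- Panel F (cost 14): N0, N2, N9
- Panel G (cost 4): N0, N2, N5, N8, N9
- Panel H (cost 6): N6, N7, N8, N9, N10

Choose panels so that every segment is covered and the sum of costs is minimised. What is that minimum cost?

A, H together cover every segment (A ∪ H = {N0, N1, N2, N3, N4, N5, N6, N7, N8, N9, N10}); total cost 6 + 6 = 12.
The greedy pick C, G, E, A costs 19; no covering selection beats 12.

12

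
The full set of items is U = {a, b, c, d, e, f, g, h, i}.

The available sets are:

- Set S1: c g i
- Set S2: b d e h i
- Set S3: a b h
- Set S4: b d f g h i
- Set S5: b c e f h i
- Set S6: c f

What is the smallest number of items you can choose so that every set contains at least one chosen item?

2

The 2 items {c, h} hit every set.
The sets S1, S3 are pairwise disjoint, so any hitting set needs a separate item for each — at least 2. Hence 2 is optimal.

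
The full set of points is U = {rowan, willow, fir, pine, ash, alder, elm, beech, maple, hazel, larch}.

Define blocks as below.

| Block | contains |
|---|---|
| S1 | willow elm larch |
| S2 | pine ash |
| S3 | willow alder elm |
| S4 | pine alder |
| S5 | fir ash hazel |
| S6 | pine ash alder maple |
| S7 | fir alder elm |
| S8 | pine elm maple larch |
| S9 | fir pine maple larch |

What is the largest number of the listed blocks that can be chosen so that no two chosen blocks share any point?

S1, S4, S5 are pairwise disjoint (S1={willow,elm,larch}; S4={pine,alder}; S5={fir,ash,hazel}).
Every remaining block overlaps one of these, and no 4 of the listed blocks are pairwise disjoint, so 3 is the maximum.

3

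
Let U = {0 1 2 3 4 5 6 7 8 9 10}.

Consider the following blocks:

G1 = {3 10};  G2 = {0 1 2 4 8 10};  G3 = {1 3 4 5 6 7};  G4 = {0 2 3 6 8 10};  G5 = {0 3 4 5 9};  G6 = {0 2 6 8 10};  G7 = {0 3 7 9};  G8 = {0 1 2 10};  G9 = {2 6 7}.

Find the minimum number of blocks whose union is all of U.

3

Take {G3, G6, G7}. Their union is {0, 1, 2, 3, 4, 5, 6, 7, 8, 9, 10}, which is all 11 items.
No 2 of the 9 blocks cover everything (all 36 combinations miss at least one item), so 3 is optimal.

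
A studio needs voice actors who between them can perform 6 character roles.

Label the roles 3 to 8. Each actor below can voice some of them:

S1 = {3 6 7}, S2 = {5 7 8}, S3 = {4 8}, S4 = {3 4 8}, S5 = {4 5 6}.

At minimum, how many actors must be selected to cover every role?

Take {S1, S2, S4}. Their union is {3, 4, 5, 6, 7, 8}, which is all 6 roles.
No 2 of the 5 actors cover everything (all 10 combinations miss at least one role), so 3 is optimal.

3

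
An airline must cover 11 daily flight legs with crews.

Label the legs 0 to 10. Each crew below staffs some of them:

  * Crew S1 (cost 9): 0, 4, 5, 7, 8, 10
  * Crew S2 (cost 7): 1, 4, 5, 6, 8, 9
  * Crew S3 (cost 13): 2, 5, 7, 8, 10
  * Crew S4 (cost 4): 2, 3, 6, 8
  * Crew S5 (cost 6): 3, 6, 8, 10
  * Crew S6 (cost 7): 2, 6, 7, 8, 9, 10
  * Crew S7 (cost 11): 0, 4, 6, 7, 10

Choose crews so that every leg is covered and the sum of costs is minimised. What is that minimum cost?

S1, S2, S4 together cover every leg (S1 ∪ S2 ∪ S4 = {0, 1, 2, 3, 4, 5, 6, 7, 8, 9, 10}); total cost 9 + 7 + 4 = 20.
No covering selection has total cost below 20.

20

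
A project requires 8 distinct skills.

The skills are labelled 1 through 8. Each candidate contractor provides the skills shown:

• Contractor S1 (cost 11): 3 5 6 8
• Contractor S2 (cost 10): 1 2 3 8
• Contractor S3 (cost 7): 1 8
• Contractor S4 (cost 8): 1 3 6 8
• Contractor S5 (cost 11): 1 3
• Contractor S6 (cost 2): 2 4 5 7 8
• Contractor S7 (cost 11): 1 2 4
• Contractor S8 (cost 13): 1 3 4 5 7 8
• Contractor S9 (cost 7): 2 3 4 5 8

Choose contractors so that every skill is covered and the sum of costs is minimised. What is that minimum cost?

S4, S6 together cover every skill (S4 ∪ S6 = {1, 2, 3, 4, 5, 6, 7, 8}); total cost 8 + 2 = 10.
No covering selection has total cost below 10.

10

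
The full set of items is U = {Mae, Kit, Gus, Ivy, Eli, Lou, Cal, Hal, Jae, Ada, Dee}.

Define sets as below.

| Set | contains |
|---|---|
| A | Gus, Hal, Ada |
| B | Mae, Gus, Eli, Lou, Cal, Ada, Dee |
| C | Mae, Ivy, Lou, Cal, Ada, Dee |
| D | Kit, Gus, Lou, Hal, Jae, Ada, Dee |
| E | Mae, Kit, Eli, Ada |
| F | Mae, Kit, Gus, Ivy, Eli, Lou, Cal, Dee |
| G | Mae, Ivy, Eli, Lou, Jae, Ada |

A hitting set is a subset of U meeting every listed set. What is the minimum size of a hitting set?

H = {Eli, Ada} meets every set (each contains at least one member of H), and |H| = 2.
No single item lies in every set, so at least 2 are needed and 2 is optimal.

2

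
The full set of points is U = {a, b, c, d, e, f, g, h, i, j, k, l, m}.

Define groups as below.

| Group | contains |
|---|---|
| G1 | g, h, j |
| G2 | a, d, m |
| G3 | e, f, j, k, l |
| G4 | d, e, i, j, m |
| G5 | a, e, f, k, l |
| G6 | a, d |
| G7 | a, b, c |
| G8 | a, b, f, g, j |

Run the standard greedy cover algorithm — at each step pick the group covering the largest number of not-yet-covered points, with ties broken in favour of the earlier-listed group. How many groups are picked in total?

5

Greedy: pick G3 (covers 5 new) → pick G2 (covers 3 new) → pick G1 (covers 2 new) → pick G7 (covers 2 new) → pick G4 (covers 1 new). Total picks: 5.
(The true minimum cover uses only 4 groups, so greedy is not optimal here.)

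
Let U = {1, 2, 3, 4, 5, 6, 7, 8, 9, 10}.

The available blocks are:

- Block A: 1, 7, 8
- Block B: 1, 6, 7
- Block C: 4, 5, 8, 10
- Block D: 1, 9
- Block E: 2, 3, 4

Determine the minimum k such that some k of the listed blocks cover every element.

Take {B, C, D, E}. Their union is {1, 2, 3, 4, 5, 6, 7, 8, 9, 10}, which is all 10 elements.
Only E contains 2, so E is forced; the remaining 7 elements need at least 3 more blocks (each remaining block adds at most 3) — so at least 4 blocks are needed, and 4 is optimal.

4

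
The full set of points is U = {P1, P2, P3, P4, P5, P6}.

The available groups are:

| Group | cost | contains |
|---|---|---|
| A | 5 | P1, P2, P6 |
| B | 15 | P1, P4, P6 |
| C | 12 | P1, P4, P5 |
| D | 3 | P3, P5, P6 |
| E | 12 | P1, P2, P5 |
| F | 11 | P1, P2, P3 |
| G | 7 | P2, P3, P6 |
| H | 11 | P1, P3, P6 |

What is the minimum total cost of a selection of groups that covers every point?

19

C, G together cover every point (C ∪ G = {P1, P2, P3, P4, P5, P6}); total cost 12 + 7 = 19.
The greedy pick D, A, C costs 20; no covering selection beats 19.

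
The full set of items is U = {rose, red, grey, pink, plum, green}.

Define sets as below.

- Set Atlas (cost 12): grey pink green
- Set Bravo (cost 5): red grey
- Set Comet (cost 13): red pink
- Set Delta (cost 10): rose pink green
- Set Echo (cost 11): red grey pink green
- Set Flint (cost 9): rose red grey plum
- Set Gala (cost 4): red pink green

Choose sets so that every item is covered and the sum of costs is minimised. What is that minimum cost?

13

Flint, Gala together cover every item (Flint ∪ Gala = {rose, red, grey, pink, plum, green}); total cost 9 + 4 = 13.
No covering selection has total cost below 13.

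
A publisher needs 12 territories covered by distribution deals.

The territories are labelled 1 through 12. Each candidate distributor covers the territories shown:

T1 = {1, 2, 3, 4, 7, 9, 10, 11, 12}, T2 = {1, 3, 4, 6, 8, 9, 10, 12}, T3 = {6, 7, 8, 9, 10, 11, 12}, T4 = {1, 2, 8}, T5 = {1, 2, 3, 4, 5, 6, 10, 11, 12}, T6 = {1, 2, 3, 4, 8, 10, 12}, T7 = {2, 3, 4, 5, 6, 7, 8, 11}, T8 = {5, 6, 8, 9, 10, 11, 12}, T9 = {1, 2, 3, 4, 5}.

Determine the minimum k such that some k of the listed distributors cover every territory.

Take {T3, T9}. Their union is {1, 2, 3, 4, 5, 6, 7, 8, 9, 10, 11, 12}, which is all 12 territories.
No single distributor has all 12 territories (the largest, T1, has 9), so 2 is optimal.

2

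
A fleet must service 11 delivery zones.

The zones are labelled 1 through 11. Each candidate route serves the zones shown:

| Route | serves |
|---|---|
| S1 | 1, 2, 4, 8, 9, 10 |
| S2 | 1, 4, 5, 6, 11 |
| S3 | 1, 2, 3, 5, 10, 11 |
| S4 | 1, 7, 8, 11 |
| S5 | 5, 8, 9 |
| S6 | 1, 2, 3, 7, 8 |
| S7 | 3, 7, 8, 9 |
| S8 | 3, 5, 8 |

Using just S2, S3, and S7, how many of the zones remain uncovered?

0

Union of S2, S3, S7 = {1, 2, 3, 4, 5, 6, 7, 8, 9, 10, 11} — that's every zone, so 0 are uncovered.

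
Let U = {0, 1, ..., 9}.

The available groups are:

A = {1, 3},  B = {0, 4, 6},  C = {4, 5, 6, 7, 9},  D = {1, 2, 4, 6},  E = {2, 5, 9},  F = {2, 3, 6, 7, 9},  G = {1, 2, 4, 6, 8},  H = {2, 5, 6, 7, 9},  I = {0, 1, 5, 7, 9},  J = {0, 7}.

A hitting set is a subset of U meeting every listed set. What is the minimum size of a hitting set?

3

The 3 elements {0, 1, 9} hit every group.
The groups A, B, E are pairwise disjoint, so any hitting set needs a separate element for each — at least 3. Hence 3 is optimal.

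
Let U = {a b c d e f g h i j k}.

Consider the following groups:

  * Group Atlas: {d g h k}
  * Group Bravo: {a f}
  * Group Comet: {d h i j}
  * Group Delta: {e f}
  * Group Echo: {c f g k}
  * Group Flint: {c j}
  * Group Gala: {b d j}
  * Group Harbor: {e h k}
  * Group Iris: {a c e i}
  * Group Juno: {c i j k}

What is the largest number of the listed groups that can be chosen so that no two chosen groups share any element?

Bravo, Flint, Harbor are pairwise disjoint (Bravo={a,f}; Flint={c,j}; Harbor={e,h,k}).
Every remaining group overlaps one of these, and no 4 of the listed groups are pairwise disjoint, so 3 is the maximum.

3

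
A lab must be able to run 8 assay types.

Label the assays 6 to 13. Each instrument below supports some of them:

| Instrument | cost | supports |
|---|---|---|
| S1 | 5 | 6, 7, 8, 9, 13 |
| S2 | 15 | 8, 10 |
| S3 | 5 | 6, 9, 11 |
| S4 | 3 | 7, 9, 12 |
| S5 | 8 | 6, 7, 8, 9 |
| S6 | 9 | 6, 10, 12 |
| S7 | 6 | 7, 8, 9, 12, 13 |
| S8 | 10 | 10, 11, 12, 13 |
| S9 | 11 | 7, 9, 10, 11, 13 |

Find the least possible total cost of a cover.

15

S1, S8 together cover every assay (S1 ∪ S8 = {6, 7, 8, 9, 10, 11, 12, 13}); total cost 5 + 10 = 15.
The greedy pick S1, S4, S3, S6 costs 22; no covering selection beats 15.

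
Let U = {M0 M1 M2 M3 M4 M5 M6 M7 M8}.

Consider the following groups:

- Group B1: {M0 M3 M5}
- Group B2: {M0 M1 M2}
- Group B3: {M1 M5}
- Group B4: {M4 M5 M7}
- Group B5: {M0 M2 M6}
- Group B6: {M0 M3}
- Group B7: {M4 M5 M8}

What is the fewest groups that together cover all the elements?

5

B1, B2, B4, B5, and B7 cover everything between them: the union {M0, M1, M2, M3, M4, M5, M6, M7, M8} is all of U.
No 4 of the 7 groups cover everything (all 35 combinations miss at least one element), so 5 is optimal.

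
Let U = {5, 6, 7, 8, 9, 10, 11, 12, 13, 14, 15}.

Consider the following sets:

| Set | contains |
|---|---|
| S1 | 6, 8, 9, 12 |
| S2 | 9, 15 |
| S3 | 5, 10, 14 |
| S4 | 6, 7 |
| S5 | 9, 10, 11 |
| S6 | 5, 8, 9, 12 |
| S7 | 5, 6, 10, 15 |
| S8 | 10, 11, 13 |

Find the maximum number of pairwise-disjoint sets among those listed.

3

S4, S6, S8 are pairwise disjoint (S4={6,7}; S6={5,8,9,12}; S8={10,11,13}).
Every remaining set overlaps one of these, and no 4 of the listed sets are pairwise disjoint, so 3 is the maximum.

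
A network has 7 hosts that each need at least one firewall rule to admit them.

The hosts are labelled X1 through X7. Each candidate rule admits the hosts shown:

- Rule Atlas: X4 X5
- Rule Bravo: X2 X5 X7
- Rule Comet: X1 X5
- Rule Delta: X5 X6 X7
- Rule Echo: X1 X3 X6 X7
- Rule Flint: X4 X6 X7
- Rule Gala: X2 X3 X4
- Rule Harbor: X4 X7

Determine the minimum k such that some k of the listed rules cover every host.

3

Comet and Delta and Gala together: Comet ∪ Delta ∪ Gala = {X1, X2, X3, X4, X5, X6, X7} — every host is covered.
No 2 of the 8 rules cover everything (all 28 combinations miss at least one host), so 3 is optimal.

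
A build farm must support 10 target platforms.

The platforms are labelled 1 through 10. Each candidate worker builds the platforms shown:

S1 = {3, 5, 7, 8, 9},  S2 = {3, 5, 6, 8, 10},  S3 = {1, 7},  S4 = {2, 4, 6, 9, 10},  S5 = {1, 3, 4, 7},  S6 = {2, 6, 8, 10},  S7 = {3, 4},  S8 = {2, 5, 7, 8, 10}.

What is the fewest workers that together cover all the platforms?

3

S2 and S3 and S4 together: S2 ∪ S3 ∪ S4 = {1, 2, 3, 4, 5, 6, 7, 8, 9, 10} — every platform is covered.
No 2 of the 8 workers cover everything (all 28 combinations miss at least one platform), so 3 is optimal.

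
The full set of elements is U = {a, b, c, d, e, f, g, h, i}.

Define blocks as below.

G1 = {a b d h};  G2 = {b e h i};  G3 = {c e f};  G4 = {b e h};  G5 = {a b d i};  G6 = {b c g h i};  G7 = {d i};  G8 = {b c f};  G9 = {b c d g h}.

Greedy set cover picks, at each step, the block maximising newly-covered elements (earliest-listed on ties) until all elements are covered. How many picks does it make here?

3

Greedy: pick G6 (covers 5 new) → pick G1 (covers 2 new) → pick G3 (covers 2 new). Total picks: 3.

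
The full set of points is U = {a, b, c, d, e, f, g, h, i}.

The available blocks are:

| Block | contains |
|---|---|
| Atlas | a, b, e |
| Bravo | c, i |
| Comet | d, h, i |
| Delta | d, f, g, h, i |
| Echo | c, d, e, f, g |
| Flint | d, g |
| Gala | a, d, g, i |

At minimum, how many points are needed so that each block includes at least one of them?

3

Take T = {a, c, d}. Each listed block contains at least one of these, so T is a hitting set of size 3.
The blocks Atlas, Bravo, Flint are pairwise disjoint, so any hitting set needs a separate point for each — at least 3. Hence 3 is optimal.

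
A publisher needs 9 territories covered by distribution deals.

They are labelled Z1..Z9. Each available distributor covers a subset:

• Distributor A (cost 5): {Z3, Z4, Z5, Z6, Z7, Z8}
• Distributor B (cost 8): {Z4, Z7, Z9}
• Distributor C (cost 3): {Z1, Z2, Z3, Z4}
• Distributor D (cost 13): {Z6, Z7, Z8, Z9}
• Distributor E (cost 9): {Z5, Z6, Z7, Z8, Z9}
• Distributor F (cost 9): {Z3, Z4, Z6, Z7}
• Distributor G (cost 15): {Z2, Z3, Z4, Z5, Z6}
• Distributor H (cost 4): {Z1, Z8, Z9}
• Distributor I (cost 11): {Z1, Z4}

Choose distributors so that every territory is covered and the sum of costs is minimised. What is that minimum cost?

C, E together cover every territory (C ∪ E = {Z1, Z2, Z3, Z4, Z5, Z6, Z7, Z8, Z9}); total cost 3 + 9 = 12.
No covering selection has total cost below 12.

12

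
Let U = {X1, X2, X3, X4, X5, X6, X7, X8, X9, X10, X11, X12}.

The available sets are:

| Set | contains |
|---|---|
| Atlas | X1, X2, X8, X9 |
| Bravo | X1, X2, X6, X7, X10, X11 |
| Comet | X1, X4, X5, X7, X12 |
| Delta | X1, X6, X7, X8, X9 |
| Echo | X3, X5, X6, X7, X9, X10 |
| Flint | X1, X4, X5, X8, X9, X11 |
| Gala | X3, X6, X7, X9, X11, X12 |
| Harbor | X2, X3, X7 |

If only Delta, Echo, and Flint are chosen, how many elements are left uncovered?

2

Union of Delta, Echo, Flint = {X1, X3, X4, X5, X6, X7, X8, X9, X10, X11}.
Not covered: X2, X12 — 2 elements.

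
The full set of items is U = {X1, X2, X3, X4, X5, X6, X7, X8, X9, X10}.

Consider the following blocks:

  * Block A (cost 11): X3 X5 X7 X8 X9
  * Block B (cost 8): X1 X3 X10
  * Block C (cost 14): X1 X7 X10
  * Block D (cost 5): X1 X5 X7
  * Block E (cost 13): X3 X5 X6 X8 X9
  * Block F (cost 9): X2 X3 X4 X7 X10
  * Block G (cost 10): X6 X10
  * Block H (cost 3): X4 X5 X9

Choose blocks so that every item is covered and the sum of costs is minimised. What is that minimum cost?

27

D, E, F together cover every item (D ∪ E ∪ F = {X1, X2, X3, X4, X5, X6, X7, X8, X9, X10}); total cost 5 + 13 + 9 = 27.
The greedy pick H, F, D, E costs 30; no covering selection beats 27.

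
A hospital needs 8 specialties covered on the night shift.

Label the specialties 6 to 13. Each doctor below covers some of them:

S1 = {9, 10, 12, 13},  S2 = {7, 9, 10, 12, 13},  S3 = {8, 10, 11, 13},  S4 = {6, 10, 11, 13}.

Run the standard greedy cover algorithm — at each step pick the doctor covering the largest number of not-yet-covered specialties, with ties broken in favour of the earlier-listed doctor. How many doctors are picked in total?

3

Greedy: pick S2 (covers 5 new) → pick S3 (covers 2 new) → pick S4 (covers 1 new). Total picks: 3.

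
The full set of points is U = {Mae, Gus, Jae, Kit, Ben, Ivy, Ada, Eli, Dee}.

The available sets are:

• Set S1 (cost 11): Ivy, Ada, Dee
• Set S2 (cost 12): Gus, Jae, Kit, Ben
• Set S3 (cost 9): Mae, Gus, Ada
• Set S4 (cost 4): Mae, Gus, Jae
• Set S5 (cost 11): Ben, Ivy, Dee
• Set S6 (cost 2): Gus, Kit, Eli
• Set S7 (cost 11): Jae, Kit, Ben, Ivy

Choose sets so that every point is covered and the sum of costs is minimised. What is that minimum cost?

26

S3, S4, S5, S6 together cover every point (S3 ∪ S4 ∪ S5 ∪ S6 = {Mae, Gus, Jae, Kit, Ben, Ivy, Ada, Eli, Dee}); total cost 9 + 4 + 11 + 2 = 26.
The greedy pick S6, S4, S1, S5 costs 28; no covering selection beats 26.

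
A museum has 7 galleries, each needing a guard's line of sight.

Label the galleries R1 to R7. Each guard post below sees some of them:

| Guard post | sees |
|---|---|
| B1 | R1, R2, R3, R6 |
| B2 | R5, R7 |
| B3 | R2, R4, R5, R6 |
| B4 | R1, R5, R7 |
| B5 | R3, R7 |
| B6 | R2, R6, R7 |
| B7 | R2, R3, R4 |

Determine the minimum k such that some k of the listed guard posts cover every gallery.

Take {B1, B3, B6}. Their union is {R1, R2, R3, R4, R5, R6, R7}, which is all 7 galleries.
No 2 of the 7 guard posts cover everything (all 21 combinations miss at least one gallery), so 3 is optimal.

3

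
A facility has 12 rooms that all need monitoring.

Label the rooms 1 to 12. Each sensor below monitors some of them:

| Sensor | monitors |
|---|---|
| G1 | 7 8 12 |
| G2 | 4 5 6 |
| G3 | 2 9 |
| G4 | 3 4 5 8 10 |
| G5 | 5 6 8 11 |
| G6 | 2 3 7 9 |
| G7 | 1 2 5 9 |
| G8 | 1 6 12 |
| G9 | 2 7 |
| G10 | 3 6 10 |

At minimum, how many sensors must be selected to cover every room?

4

G1 and G4 and G5 and G7 together: G1 ∪ G4 ∪ G5 ∪ G7 = {1, 2, 3, 4, 5, 6, 7, 8, 9, 10, 11, 12} — every room is covered.
No 3 of the 10 sensors cover everything (all 120 combinations miss at least one room), so 4 is optimal.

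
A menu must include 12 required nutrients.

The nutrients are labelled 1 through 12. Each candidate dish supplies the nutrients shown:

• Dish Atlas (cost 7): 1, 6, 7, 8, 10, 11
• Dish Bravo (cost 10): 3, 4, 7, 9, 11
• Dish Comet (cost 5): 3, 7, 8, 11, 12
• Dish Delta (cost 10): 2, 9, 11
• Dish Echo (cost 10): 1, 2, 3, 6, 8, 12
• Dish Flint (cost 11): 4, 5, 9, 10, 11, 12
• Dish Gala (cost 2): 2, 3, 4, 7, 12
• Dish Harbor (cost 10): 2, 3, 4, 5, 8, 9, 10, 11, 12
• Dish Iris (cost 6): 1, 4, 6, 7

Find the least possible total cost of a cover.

16

Harbor, Iris together cover every nutrient (Harbor ∪ Iris = {1, 2, 3, 4, 5, 6, 7, 8, 9, 10, 11, 12}); total cost 10 + 6 = 16.
The greedy pick Gala, Atlas, Harbor costs 19; no covering selection beats 16.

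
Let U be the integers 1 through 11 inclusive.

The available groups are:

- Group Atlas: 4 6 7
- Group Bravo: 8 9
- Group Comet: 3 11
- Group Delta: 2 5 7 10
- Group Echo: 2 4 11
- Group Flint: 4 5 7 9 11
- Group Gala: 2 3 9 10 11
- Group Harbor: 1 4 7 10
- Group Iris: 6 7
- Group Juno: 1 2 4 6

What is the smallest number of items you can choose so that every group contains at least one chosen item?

4

Take H = {6, 8, 10, 11}. Each listed group contains at least one of these, so H is a hitting set of size 4.
No choice of 3 items meets every group, so 4 is the minimum.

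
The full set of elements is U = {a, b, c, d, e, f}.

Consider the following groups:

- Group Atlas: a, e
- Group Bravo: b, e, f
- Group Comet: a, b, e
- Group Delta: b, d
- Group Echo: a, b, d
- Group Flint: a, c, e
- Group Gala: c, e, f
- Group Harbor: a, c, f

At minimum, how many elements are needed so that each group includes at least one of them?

The 3 elements {a, b, f} hit every group.
No choice of 2 elements meets every group, so 3 is the minimum.

3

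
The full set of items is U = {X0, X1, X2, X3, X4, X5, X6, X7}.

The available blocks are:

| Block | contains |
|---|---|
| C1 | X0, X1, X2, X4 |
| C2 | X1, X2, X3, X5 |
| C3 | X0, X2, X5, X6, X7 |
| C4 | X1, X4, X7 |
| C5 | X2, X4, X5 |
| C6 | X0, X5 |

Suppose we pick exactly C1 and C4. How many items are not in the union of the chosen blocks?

3

Union of C1, C4 = {X0, X1, X2, X4, X7}.
Not covered: X3, X5, X6 — 3 items.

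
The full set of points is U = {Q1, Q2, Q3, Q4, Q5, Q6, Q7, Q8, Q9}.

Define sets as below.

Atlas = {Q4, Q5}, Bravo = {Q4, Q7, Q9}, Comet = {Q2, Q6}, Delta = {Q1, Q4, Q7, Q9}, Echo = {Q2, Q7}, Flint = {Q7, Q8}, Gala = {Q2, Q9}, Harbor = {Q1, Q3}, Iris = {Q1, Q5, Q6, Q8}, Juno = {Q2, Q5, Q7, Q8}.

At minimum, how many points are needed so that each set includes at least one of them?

H = {Q1, Q2, Q4, Q7} meets every set (each contains at least one member of H), and |H| = 4.
The sets Atlas, Flint, Gala, Harbor are pairwise disjoint, so any hitting set needs a separate point for each — at least 4. Hence 4 is optimal.

4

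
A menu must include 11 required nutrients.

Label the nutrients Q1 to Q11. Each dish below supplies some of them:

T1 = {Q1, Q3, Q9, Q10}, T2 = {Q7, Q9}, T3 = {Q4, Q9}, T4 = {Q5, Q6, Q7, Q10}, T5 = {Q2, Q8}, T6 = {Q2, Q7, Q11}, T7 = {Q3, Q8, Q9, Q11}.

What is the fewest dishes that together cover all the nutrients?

5

T1 and T3 and T4 and T6 and T7 together: T1 ∪ T3 ∪ T4 ∪ T6 ∪ T7 = {Q1, Q2, Q3, Q4, Q5, Q6, Q7, Q8, Q9, Q10, Q11} — every nutrient is covered.
No 4 of the 7 dishes cover everything (all 35 combinations miss at least one nutrient), so 5 is optimal.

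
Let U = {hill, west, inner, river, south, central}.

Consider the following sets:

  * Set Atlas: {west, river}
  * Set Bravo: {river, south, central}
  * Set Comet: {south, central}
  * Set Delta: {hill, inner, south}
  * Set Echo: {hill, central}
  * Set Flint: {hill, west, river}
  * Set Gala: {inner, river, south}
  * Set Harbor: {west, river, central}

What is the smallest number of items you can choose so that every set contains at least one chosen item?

H = {river, south, central} meets every set (each contains at least one member of H), and |H| = 3.
No choice of 2 items meets every set, so 3 is the minimum.

3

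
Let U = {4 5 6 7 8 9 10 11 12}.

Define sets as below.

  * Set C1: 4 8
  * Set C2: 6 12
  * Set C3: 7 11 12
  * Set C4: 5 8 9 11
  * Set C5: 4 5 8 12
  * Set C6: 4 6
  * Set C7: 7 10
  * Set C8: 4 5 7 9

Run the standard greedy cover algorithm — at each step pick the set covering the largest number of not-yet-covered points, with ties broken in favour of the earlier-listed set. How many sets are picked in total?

4

Greedy: pick C4 (covers 4 new) → pick C2 (covers 2 new) → pick C7 (covers 2 new) → pick C1 (covers 1 new). Total picks: 4.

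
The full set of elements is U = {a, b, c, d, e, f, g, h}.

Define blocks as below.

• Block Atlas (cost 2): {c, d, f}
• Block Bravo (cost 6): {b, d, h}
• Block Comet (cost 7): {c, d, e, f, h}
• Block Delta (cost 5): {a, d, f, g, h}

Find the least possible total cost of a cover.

Bravo, Comet, Delta together cover every element (Bravo ∪ Comet ∪ Delta = {a, b, c, d, e, f, g, h}); total cost 6 + 7 + 5 = 18.
The greedy pick Atlas, Delta, Bravo, Comet costs 20; no covering selection beats 18.

18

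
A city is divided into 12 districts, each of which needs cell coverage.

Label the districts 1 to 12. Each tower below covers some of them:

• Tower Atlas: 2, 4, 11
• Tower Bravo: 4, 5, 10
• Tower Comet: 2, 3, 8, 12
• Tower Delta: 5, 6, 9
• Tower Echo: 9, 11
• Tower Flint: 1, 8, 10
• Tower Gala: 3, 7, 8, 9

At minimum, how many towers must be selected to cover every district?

Atlas and Comet and Delta and Flint and Gala together: Atlas ∪ Comet ∪ Delta ∪ Flint ∪ Gala = {1, 2, 3, 4, 5, 6, 7, 8, 9, 10, 11, 12} — every district is covered.
No 4 of the 7 towers cover everything (all 35 combinations miss at least one district), so 5 is optimal.

5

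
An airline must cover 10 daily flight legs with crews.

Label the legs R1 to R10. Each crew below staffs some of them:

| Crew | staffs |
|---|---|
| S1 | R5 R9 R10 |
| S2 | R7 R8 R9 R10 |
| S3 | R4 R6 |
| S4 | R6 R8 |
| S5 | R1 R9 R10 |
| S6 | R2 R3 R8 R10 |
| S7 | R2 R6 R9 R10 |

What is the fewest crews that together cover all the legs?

Take {S1, S2, S3, S5, S6}. Their union is {R1, R2, R3, R4, R5, R6, R7, R8, R9, R10}, which is all 10 legs.
No 4 of the 7 crews cover everything (all 35 combinations miss at least one leg), so 5 is optimal.

5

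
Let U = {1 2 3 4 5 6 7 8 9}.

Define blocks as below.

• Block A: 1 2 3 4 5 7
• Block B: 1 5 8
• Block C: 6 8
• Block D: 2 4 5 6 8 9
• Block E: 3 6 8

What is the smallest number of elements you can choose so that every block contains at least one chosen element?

2

H = {1, 6} meets every block (each contains at least one member of H), and |H| = 2.
The blocks A, C are pairwise disjoint, so any hitting set needs a separate element for each — at least 2. Hence 2 is optimal.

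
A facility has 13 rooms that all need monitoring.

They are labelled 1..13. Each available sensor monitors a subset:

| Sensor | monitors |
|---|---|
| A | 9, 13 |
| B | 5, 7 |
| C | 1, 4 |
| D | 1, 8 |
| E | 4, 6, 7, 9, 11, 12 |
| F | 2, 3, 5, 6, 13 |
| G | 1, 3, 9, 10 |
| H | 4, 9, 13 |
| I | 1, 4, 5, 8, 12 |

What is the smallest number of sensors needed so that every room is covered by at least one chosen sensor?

4

E and F and G and I together: E ∪ F ∪ G ∪ I = {1, 2, 3, 4, 5, 6, 7, 8, 9, 10, 11, 12, 13} — every room is covered.
No 3 of the 9 sensors cover everything (all 84 combinations miss at least one room), so 4 is optimal.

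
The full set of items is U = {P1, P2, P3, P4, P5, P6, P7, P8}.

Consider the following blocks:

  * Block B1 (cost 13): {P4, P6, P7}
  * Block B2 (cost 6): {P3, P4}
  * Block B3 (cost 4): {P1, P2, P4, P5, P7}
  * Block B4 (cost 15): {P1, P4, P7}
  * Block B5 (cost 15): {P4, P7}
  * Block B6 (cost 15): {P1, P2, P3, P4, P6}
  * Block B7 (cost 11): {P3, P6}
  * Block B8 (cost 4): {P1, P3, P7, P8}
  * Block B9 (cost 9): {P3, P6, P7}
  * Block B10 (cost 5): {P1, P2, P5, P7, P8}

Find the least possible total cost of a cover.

17

B3, B8, B9 together cover every item (B3 ∪ B8 ∪ B9 = {P1, P2, P3, P4, P5, P6, P7, P8}); total cost 4 + 4 + 9 = 17.
No covering selection has total cost below 17.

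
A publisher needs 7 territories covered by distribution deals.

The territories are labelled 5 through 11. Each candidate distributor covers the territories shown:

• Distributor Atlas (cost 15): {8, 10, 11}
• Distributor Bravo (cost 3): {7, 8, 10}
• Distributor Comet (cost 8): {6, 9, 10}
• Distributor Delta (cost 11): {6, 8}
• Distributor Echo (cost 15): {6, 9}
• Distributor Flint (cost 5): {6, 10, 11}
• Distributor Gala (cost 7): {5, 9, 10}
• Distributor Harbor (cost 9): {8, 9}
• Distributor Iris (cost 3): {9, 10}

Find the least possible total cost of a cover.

15

Bravo, Flint, Gala together cover every territory (Bravo ∪ Flint ∪ Gala = {5, 6, 7, 8, 9, 10, 11}); total cost 3 + 5 + 7 = 15.
The greedy pick Bravo, Flint, Iris, Gala costs 18; no covering selection beats 15.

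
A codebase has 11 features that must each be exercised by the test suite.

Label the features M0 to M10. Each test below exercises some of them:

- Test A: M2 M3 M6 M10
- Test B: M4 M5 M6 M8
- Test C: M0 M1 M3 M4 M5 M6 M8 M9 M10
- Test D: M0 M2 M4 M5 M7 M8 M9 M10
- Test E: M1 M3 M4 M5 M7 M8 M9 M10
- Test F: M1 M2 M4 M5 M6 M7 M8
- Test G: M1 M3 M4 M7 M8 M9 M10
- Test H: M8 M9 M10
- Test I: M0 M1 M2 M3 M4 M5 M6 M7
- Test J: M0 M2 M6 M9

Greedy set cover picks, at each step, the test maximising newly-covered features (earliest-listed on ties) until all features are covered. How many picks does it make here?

Greedy: pick C (covers 9 new) → pick D (covers 2 new). Total picks: 2.

2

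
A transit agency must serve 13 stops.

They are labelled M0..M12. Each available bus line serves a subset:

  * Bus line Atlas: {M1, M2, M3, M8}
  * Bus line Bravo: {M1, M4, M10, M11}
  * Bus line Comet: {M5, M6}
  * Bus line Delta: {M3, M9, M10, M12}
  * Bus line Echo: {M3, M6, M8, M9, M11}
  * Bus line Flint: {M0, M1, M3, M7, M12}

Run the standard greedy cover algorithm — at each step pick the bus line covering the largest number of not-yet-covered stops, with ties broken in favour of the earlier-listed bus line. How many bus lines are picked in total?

Greedy: pick Echo (covers 5 new) → pick Flint (covers 4 new) → pick Bravo (covers 2 new) → pick Atlas (covers 1 new) → pick Comet (covers 1 new). Total picks: 5.

5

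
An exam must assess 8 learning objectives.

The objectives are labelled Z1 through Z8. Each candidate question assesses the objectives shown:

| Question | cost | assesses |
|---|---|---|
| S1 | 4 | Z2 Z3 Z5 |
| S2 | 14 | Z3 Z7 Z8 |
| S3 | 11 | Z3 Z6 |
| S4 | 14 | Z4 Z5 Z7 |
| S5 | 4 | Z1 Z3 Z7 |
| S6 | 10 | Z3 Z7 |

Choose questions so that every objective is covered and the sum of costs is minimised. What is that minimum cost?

S1, S2, S3, S4, S5 together cover every objective (S1 ∪ S2 ∪ S3 ∪ S4 ∪ S5 = {Z1, Z2, Z3, Z4, Z5, Z6, Z7, Z8}); total cost 4 + 14 + 11 + 14 + 4 = 47.
No covering selection has total cost below 47.

47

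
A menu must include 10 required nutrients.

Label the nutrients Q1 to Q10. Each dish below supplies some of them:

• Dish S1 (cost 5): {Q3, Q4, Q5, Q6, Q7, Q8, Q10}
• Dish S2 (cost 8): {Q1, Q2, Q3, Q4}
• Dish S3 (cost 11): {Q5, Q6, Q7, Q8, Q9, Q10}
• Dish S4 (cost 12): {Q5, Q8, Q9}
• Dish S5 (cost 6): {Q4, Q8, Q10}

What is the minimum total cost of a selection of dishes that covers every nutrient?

19

S2, S3 together cover every nutrient (S2 ∪ S3 = {Q1, Q2, Q3, Q4, Q5, Q6, Q7, Q8, Q9, Q10}); total cost 8 + 11 = 19.
The greedy pick S1, S2, S3 costs 24; no covering selection beats 19.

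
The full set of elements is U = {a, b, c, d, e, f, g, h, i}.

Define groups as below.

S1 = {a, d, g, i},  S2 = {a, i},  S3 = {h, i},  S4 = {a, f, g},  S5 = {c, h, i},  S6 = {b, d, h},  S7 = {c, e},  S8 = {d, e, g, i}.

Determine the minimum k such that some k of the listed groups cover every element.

4

S4 and S5 and S6 and S8 together: S4 ∪ S5 ∪ S6 ∪ S8 = {a, b, c, d, e, f, g, h, i} — every element is covered.
No 3 of the 8 groups cover everything (all 56 combinations miss at least one element), so 4 is optimal.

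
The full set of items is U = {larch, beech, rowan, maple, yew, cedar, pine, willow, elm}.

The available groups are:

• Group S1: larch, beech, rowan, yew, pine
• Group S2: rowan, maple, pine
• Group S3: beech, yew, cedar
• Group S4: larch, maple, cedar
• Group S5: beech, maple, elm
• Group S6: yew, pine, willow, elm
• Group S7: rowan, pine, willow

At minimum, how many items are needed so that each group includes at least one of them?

3

Take H = {rowan, maple, yew}. Each listed group contains at least one of these, so H is a hitting set of size 3.
No choice of 2 items meets every group, so 3 is the minimum.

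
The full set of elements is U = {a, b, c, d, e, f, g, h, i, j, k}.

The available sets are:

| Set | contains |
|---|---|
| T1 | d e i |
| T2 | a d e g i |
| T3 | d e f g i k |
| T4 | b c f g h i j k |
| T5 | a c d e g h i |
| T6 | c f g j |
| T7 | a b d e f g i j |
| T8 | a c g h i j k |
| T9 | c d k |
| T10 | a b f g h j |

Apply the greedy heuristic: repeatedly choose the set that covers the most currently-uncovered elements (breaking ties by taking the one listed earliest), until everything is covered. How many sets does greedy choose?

Greedy: pick T4 (covers 8 new) → pick T2 (covers 3 new). Total picks: 2.

2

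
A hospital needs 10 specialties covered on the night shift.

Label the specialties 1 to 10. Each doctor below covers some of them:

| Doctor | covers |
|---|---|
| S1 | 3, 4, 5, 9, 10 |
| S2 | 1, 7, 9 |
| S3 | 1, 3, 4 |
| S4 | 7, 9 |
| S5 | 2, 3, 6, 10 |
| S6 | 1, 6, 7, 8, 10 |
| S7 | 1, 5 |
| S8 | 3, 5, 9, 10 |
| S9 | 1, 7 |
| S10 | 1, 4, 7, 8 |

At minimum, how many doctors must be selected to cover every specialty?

3

S1 and S5 and S10 together: S1 ∪ S5 ∪ S10 = {1, 2, 3, 4, 5, 6, 7, 8, 9, 10} — every specialty is covered.
Only S5 contains 2, so S5 is forced; the remaining 6 specialties need at least 2 more doctors (each remaining doctor adds at most 4) — so at least 3 doctors are needed, and 3 is optimal.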